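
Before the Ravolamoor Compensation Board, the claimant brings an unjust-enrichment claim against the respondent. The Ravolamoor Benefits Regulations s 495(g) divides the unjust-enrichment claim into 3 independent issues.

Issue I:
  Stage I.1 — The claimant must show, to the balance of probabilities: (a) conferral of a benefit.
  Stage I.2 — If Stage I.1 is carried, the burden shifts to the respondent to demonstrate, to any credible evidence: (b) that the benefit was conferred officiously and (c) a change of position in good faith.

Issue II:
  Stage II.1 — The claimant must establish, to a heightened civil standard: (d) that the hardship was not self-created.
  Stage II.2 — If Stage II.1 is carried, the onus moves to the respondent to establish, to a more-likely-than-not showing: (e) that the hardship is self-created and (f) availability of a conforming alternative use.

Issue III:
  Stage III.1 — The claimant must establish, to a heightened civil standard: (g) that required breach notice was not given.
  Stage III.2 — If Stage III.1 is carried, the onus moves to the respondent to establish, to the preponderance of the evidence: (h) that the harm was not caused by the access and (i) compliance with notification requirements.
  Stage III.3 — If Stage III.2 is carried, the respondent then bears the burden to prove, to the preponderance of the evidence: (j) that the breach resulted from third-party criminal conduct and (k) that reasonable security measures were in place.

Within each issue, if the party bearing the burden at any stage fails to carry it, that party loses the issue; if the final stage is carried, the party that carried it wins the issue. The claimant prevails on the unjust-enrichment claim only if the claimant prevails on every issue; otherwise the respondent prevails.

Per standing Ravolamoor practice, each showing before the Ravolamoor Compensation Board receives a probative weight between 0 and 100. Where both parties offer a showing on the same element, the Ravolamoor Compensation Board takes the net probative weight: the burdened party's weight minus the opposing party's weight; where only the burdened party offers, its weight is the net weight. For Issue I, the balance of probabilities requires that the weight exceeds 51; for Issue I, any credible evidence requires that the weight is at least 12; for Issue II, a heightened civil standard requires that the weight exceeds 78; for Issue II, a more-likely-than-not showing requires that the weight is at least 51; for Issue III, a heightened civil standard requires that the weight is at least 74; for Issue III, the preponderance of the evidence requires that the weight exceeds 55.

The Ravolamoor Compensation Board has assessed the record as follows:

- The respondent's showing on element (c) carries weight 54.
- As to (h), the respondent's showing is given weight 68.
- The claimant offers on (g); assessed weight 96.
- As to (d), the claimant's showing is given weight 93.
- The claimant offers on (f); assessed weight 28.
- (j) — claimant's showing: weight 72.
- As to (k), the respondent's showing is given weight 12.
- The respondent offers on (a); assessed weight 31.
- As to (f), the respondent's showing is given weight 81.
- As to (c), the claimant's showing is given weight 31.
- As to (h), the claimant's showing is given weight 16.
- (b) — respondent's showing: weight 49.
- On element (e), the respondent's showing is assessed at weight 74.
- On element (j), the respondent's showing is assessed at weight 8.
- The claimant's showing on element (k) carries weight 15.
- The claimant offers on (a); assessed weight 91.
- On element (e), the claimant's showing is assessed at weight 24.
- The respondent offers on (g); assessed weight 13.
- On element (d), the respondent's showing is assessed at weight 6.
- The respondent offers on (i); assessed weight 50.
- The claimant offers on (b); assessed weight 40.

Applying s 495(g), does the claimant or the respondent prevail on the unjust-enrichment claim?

— Issue I —
Stage I.1 — burden on claimant; standard: the balance of probabilities (weight exceeds 51).
    (a): 91 − 31 = 60 > 51 [met]
  All elements met. The burden passes to the respondent.
Stage I.2 — burden on respondent; standard: any credible evidence (weight is at least 12).
    (b): 49 − 40 = 9 < 12 [not met]
    (c): 54 − 31 = 23 ≥ 12 [met]
  The respondent does not carry Stage I.2.
The analysis ends at Stage I.2; the claimant prevails on this issue.
— Issue II —
Stage II.1 (claimant, a heightened civil standard, weight exceeds 78): (d) net 93−6=87 > 78 — meets.
  Stage II.1 carried; the burden shifts to the respondent.
Stage II.2 (respondent, a more-likely-than-not showing, weight is at least 51): (e) net 74−24=50 < 51 — fails; (f) net 81−28=53 ≥ 51 — meets.
  Stage II.2 not carried; the respondent fails its burden.
The claimant prevails on this issue.
— Issue III —
At Stage III.1 the claimant must meet a heightened civil standard (weight is at least 74): on (g) the weight is 96 less the opposing 13 gives net 83, which does reach 74, so (g) meets the standard.
  Stage III.1 carried; the burden shifts to the respondent.
At Stage III.2 the respondent must meet the preponderance of the evidence (weight exceeds 55): on (h) the weight is 68 less the opposing 16 gives net 52, which does not exceed 55, so (h) does not meet the standard; on (i) the weight is 50, ≤ 55, so (i) does not meet the standard.
  Stage III.2 not carried; the respondent fails its burden.
The analysis ends at Stage III.2; the claimant prevails on this issue.
Per-issue: Issue I → claimant; Issue II → claimant; Issue III → claimant. The claimant must prevail on every issue; overall, the claimant prevails.

claimant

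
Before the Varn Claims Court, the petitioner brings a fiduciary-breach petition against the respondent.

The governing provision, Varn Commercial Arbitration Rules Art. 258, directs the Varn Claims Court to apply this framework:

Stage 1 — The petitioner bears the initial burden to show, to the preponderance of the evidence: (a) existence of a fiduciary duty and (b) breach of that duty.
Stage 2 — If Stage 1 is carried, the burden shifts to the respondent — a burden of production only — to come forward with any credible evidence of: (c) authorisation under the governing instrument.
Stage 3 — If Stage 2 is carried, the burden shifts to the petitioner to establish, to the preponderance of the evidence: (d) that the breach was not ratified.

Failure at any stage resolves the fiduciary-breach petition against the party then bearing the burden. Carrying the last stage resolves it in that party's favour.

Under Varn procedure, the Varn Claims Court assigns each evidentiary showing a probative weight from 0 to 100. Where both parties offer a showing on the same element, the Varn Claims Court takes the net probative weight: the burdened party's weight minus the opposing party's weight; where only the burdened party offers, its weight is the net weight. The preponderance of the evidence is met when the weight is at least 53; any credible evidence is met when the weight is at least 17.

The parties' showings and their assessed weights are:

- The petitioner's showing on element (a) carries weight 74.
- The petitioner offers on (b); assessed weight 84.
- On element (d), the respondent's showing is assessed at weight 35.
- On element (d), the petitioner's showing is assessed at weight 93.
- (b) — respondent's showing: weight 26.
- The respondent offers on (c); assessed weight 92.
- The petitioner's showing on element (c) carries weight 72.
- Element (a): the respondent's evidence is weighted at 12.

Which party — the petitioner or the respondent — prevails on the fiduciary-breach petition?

petitioner

Stage 1 — burden on petitioner; standard: the preponderance of the evidence (weight is at least 53).
    (a): 74 − 12 = 62 ≥ 53 [met]
    (b): 84 − 26 = 58 ≥ 53 [met]
  The petitioner carries Stage 1; the respondent now bears the burden.
Stage 2 — burden on respondent; standard: any credible evidence (weight is at least 17).
    (c): 92 − 72 = 20 ≥ 17 [met]
  Stage 2 is satisfied; the onus moves to the petitioner.
Stage 3 — burden on petitioner; standard: the preponderance of the evidence (weight is at least 53).
    (d): 93 − 35 = 58 ≥ 53 [met]
  Stage 3 carried; the final stage is satisfied.
With every stage satisfied, the petitioner prevails.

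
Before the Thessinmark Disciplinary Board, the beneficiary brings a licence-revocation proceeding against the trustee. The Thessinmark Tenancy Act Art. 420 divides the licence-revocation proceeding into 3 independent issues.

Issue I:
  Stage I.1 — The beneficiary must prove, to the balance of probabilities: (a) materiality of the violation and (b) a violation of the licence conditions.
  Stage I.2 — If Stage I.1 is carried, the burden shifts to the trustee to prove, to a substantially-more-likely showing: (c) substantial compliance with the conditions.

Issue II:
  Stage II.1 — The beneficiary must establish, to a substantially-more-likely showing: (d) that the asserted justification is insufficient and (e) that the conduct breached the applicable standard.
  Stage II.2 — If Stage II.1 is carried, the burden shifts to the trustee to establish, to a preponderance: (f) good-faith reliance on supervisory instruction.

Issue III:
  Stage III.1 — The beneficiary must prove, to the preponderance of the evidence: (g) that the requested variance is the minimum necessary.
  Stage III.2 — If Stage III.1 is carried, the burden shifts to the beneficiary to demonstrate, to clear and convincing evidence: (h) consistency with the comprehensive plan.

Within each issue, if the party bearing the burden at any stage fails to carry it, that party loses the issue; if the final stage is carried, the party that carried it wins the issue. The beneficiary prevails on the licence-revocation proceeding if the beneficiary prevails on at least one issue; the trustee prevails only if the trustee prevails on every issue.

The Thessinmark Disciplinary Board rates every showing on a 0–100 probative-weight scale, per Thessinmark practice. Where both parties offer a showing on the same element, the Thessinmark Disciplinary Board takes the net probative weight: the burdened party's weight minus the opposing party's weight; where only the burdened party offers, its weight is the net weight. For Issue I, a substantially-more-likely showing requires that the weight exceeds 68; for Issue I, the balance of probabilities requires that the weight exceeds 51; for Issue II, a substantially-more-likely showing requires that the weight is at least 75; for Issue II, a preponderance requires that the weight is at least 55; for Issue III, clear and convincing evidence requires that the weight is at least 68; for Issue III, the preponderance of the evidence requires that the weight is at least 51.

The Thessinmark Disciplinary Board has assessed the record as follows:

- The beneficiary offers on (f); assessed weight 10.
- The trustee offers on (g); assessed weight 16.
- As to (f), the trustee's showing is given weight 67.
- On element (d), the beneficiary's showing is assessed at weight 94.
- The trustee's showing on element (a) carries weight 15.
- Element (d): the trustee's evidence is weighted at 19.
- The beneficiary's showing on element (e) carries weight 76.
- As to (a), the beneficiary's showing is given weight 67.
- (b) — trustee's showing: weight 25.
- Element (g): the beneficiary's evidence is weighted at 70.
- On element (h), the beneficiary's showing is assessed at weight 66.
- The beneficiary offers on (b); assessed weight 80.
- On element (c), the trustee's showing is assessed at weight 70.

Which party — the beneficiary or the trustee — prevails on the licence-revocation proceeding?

trustee

— Issue I —
Stage I.1 — burden on beneficiary; standard: the balance of probabilities (weight exceeds 51).
    (a): 67 − 15 = 52 > 51 [met]
    (b): 80 − 25 = 55 > 51 [met]
  All elements met. The burden passes to the trustee.
Stage I.2 — burden on trustee; standard: a substantially-more-likely showing (weight exceeds 68).
    (c): 70 > 68 [met]
  Stage I.2 carried; the final stage is satisfied.
Every stage carried; the trustee prevails on this issue.
— Issue II —
At Stage II.1 the beneficiary must meet a substantially-more-likely showing (weight is at least 75): on (d) the weight is 94 less the opposing 19 gives net 75, which does reach 75, so (d) meets the standard; on (e) the weight is 76, which does reach 75, so (e) meets the standard.
  All elements met. The burden passes to the trustee.
At Stage II.2 the trustee must meet a preponderance (weight is at least 55): on (f) the weight is 67 less the opposing 10 gives net 57, which does reach 55, so (f) meets the standard.
  The trustee carries the last stage.
With every stage satisfied, the trustee prevails on this issue.
— Issue III —
At Stage III.1 the beneficiary must meet the preponderance of the evidence (weight is at least 51): on (g) the weight is 70 less the opposing 16 gives net 54, ≥ 51, so (g) meets the standard.
  Stage III.1 carried; the burden remains with the beneficiary.
At Stage III.2 the beneficiary must meet clear and convincing evidence (weight is at least 68): on (h) the weight is 66, which does not reach 68, so (h) does not meet the standard.
  Not every element is met, so the beneficiary fails to carry Stage III.2.
So the trustee prevails on this issue.
Per-issue: Issue I → trustee; Issue II → trustee; Issue III → trustee. The beneficiary must prevail on at least one issue; overall, the trustee prevails.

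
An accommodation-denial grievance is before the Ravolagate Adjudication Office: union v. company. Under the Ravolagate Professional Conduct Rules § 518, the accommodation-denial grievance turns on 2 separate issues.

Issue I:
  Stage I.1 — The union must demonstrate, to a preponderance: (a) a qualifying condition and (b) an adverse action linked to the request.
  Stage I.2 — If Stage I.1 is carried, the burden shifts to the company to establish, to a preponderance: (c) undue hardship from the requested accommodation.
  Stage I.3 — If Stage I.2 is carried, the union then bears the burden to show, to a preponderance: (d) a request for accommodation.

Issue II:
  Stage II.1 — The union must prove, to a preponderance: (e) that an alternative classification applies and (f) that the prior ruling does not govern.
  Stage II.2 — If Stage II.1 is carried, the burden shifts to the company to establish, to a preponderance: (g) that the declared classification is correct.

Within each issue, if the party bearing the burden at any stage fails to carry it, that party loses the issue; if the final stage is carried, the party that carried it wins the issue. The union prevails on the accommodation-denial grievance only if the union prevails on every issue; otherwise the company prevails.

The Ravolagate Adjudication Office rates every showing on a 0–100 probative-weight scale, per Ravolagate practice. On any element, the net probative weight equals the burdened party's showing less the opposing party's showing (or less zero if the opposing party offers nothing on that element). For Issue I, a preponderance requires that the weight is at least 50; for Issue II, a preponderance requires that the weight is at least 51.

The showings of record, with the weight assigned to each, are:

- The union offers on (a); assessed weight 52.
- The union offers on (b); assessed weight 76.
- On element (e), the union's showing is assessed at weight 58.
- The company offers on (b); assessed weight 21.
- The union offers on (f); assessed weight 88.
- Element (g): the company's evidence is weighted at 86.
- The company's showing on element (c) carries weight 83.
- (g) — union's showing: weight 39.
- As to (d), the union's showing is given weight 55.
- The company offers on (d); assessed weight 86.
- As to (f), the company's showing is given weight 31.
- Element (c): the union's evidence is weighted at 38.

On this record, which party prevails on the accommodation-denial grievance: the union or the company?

union

— Issue I —
Stage I.1 — burden on union; standard: a preponderance (weight is at least 50).
    (a): 52 ≥ 50 [met]
    (b): 76 − 21 = 55 ≥ 50 [met]
  Stage I.1 carried; the burden shifts to the company.
Stage I.2 — burden on company; standard: a preponderance (weight is at least 50).
    (c): 83 − 38 = 45 < 50 [not met]
  Stage I.2 not carried; the company fails its burden.
The union prevails on this issue.
— Issue II —
Stage II.1 (union, a preponderance, weight is at least 51): (e) 58 ≥ 51 — meets; (f) net 88−31=57 ≥ 51 — meets.
  The union carries Stage II.1; the company now bears the burden.
Stage II.2 (company, a preponderance, weight is at least 51): (g) net 86−39=47 < 51 — fails.
  Not every element is met, so the company fails to carry Stage II.2.
The union prevails on this issue.
Per-issue: Issue I → union; Issue II → union. The union must prevail on every issue; overall, the union prevails.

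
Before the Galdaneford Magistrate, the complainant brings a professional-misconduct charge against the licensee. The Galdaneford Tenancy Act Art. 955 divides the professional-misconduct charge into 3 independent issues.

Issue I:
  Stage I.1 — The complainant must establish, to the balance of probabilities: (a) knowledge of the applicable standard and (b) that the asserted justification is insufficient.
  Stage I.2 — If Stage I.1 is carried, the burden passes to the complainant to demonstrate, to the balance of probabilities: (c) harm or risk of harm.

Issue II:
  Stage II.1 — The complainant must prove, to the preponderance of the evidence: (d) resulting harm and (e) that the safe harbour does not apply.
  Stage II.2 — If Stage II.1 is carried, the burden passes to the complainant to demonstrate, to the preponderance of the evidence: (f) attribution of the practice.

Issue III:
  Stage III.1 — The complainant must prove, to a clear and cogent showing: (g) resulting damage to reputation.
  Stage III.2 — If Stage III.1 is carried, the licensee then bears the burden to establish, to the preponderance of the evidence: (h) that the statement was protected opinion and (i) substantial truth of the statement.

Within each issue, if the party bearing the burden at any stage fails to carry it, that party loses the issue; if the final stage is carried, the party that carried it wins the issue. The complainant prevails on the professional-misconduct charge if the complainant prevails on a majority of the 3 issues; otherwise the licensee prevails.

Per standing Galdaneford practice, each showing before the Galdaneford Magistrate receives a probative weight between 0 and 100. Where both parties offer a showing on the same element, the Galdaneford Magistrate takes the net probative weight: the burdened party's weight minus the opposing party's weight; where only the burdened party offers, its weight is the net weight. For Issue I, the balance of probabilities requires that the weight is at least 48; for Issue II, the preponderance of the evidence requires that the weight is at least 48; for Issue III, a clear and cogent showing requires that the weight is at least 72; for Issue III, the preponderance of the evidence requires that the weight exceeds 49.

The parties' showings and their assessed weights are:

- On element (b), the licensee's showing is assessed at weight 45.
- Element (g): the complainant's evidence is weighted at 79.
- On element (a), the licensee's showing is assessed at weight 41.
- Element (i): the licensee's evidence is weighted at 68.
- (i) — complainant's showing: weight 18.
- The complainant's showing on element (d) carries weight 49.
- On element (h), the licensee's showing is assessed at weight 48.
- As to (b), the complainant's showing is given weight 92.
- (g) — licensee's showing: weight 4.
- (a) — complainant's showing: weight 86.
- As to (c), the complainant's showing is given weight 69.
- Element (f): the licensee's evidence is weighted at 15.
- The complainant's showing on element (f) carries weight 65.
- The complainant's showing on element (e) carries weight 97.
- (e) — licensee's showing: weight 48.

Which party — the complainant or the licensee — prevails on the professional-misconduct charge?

— Issue I —
Stage I.1 — burden on complainant; standard: the balance of probabilities (weight is at least 48).
    (a): 86 − 41 = 45 < 48 [not met]
    (b): 92 − 45 = 47 < 48 [not met]
  Stage I.1 not carried; the complainant fails its burden.
So the licensee prevails on this issue.
— Issue II —
Stage II.1 — burden on complainant; standard: the preponderance of the evidence (weight is at least 48).
    (d): 49 ≥ 48 [met]
    (e): 97 − 48 = 49 ≥ 48 [met]
  All elements met. The complainant retains the burden for Stage II.2.
Stage II.2 — burden on complainant; standard: the preponderance of the evidence (weight is at least 48).
    (f): 65 − 15 = 50 ≥ 48 [met]
  All elements met at the final stage.
With every stage satisfied, the complainant prevails on this issue.
— Issue III —
Stage III.1 — burden on complainant; standard: a clear and cogent showing (weight is at least 72).
    (g): 79 − 4 = 75 ≥ 72 [met]
  Stage III.1 carried; the burden shifts to the licensee.
Stage III.2 — burden on licensee; standard: the preponderance of the evidence (weight exceeds 49).
    (h): 48 ≤ 49 [not met]
    (i): 68 − 18 = 50 > 49 [met]
  Not every element is met, so the licensee fails to carry Stage III.2.
The analysis ends at Stage III.2; the complainant prevails on this issue.
Per-issue: Issue I → licensee; Issue II → complainant; Issue III → complainant. The complainant must prevail on a majority of issues; overall, the complainant prevails.

complainant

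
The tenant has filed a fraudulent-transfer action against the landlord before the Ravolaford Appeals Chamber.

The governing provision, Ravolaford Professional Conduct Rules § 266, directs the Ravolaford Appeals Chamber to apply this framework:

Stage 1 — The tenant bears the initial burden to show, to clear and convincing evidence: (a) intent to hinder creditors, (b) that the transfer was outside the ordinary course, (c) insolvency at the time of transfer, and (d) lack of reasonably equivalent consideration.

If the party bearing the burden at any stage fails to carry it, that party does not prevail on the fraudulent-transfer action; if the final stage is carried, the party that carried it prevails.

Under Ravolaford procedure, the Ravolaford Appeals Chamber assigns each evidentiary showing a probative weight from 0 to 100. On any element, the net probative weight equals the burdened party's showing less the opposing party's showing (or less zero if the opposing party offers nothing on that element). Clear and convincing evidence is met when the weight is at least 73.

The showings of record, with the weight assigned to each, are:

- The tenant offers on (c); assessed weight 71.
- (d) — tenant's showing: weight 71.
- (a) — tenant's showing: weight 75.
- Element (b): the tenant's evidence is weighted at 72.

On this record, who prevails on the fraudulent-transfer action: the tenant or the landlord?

landlord

At Stage 1 the tenant must meet clear and convincing evidence (weight is at least 73): on (a) the weight is 75, which does reach 73, so (a) meets the standard; on (b) the weight is 72, < 73, so (b) does not meet the standard; on (c) the weight is 71, < 73, so (c) does not meet the standard; on (d) the weight is 71, < 73, so (d) does not meet the standard.
  Not every element is met, so the tenant fails to carry Stage 1.
So the landlord prevails.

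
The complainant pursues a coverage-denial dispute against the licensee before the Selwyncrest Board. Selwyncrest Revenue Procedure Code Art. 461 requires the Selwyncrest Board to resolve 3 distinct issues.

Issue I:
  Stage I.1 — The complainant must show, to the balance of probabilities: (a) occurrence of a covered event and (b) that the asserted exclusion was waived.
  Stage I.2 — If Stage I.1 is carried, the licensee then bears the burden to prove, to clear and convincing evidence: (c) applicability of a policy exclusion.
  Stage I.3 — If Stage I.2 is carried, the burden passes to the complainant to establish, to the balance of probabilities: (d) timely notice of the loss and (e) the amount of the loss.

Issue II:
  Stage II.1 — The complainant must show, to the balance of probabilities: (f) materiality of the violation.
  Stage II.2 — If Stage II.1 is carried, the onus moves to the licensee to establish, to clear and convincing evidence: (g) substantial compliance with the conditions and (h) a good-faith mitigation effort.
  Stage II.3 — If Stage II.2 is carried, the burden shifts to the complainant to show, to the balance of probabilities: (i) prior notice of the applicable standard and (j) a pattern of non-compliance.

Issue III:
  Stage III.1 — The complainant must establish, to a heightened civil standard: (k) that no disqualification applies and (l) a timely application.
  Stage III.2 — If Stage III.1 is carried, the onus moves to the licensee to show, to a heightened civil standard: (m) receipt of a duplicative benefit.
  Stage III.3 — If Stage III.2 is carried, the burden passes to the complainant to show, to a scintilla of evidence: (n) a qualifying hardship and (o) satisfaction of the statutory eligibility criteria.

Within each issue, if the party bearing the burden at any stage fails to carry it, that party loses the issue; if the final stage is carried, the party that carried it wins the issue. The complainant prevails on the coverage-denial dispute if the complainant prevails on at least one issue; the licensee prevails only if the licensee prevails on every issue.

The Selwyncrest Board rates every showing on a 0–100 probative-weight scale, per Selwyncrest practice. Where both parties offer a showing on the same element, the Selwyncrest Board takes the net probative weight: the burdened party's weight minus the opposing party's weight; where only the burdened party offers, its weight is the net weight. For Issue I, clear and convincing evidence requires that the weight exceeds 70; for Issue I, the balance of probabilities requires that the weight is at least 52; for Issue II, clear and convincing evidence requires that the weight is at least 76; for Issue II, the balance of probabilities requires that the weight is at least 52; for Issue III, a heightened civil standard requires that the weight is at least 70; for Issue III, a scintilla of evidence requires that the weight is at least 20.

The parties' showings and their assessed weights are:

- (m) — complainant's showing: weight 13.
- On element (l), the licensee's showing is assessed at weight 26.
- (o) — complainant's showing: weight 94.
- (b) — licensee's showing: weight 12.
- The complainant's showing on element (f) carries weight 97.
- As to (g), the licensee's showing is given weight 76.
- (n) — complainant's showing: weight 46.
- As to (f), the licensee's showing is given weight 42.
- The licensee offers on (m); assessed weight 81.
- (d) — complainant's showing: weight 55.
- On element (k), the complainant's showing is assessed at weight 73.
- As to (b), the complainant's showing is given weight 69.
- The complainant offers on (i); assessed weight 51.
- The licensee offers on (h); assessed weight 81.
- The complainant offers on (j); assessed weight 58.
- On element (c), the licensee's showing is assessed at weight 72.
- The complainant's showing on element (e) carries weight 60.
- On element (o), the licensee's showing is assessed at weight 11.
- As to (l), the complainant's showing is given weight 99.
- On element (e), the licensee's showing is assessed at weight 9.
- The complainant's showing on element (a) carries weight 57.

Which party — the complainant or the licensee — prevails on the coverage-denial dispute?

— Issue I —
Stage I.1 — burden on complainant; standard: the balance of probabilities (weight is at least 52).
    (a): 57 ≥ 52 [met]
    (b): 69 − 12 = 57 ≥ 52 [met]
  Stage I.1 is satisfied; the onus moves to the licensee.
Stage I.2 — burden on licensee; standard: clear and convincing evidence (weight exceeds 70).
    (c): 72 > 70 [met]
  Stage I.2 carried; the burden shifts to the complainant.
Stage I.3 — burden on complainant; standard: the balance of probabilities (weight is at least 52).
    (d): 55 ≥ 52 [met]
    (e): 60 − 9 = 51 < 52 [not met]
  The complainant does not carry Stage I.3.
So the licensee prevails on this issue.
— Issue II —
Stage II.1 (complainant, the balance of probabilities, weight is at least 52): (f) net 97−42=55 ≥ 52 — meets.
  All elements met. The burden passes to the licensee.
Stage II.2 (licensee, clear and convincing evidence, weight is at least 76): (g) 76 ≥ 76 — meets; (h) 81 ≥ 76 — meets.
  The licensee carries Stage II.2; the complainant now bears the burden.
Stage II.3 (complainant, the balance of probabilities, weight is at least 52): (i) 51 < 52 — fails; (j) 58 ≥ 52 — meets.
  The complainant does not carry Stage II.3.
The analysis ends at Stage II.3; the licensee prevails on this issue.
— Issue III —
Stage III.1 — burden on complainant; standard: a heightened civil standard (weight is at least 70).
    (k): 73 ≥ 70 [met]
    (l): 99 − 26 = 73 ≥ 70 [met]
  All elements met. The burden passes to the licensee.
Stage III.2 — burden on licensee; standard: a heightened civil standard (weight is at least 70).
    (m): 81 − 13 = 68 < 70 [not met]
  Not every element is met, so the licensee fails to carry Stage III.2.
The complainant prevails on this issue.
Per-issue: Issue I → licensee; Issue II → licensee; Issue III → complainant. The complainant must prevail on at least one issue; overall, the complainant prevails.

complainant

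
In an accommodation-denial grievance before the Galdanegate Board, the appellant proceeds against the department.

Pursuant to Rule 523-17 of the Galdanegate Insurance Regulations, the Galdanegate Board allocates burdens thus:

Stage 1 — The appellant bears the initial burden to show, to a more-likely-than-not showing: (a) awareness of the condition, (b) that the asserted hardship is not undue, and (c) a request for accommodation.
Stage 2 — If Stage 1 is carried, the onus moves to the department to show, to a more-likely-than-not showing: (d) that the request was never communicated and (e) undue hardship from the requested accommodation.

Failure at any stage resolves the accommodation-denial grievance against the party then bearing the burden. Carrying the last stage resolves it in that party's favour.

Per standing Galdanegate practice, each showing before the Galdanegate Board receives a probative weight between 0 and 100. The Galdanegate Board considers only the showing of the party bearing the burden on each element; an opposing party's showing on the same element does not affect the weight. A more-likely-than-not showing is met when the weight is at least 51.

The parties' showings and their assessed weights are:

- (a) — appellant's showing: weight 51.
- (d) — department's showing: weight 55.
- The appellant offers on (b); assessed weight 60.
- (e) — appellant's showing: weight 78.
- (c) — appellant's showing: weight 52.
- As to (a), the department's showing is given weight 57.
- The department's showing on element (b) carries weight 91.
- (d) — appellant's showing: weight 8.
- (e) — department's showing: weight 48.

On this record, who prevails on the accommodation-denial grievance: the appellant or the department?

Stage 1 (appellant, a more-likely-than-not showing, weight is at least 51): (a) 51 (department's 57 disregarded) ≥ 51 — meets; (b) 60 (department's 91 disregarded) ≥ 51 — meets; (c) 52 ≥ 51 — meets.
  Stage 1 carried; the burden shifts to the department.
Stage 2 (department, a more-likely-than-not showing, weight is at least 51): (d) 55 (appellant's 8 disregarded) ≥ 51 — meets; (e) 48 (appellant's 78 disregarded) < 51 — fails.
  Not every element is met, so the department fails to carry Stage 2.
The analysis ends at Stage 2; the appellant prevails.

appellant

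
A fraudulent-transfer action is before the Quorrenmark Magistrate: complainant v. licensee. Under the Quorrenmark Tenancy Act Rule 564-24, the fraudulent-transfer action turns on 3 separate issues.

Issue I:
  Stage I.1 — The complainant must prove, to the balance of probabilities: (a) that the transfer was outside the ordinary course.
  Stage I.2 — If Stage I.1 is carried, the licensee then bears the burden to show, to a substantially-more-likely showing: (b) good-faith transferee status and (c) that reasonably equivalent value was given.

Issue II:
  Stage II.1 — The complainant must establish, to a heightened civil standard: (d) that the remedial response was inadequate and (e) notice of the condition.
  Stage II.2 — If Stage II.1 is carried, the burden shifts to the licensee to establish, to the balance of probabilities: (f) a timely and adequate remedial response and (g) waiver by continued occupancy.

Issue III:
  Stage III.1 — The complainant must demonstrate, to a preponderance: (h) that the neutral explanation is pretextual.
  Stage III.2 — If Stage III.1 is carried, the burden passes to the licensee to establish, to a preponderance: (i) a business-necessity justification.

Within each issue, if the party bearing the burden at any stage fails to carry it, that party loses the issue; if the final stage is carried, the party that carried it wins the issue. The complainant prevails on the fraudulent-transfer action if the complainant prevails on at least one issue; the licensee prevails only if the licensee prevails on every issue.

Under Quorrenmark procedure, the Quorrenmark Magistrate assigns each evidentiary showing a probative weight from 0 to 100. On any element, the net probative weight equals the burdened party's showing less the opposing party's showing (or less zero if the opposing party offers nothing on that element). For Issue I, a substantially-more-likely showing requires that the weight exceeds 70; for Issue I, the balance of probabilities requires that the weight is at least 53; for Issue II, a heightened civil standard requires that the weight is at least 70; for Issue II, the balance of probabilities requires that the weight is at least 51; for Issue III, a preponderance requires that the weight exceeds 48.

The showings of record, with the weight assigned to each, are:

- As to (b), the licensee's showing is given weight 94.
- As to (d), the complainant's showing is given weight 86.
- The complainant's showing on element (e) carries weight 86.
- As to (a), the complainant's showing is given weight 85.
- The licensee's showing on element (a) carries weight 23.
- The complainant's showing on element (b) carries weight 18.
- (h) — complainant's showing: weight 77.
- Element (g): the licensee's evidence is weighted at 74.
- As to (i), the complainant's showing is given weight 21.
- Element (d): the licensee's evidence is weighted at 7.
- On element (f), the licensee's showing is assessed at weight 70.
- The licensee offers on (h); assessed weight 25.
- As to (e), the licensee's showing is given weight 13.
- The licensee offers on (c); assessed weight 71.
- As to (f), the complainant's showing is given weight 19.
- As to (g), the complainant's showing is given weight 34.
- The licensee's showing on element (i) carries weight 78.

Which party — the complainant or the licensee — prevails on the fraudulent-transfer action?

complainant

— Issue I —
Stage I.1 — burden on complainant; standard: the balance of probabilities (weight is at least 53).
    (a): 85 − 23 = 62 ≥ 53 [met]
  All elements met. The burden passes to the licensee.
Stage I.2 — burden on licensee; standard: a substantially-more-likely showing (weight exceeds 70).
    (b): 94 − 18 = 76 > 70 [met]
    (c): 71 > 70 [met]
  All elements met at the final stage.
Every stage carried; the licensee prevails on this issue.
— Issue II —
At Stage II.1 the complainant must meet a heightened civil standard (weight is at least 70): on (d) the weight is 86 less the opposing 7 gives net 79, which does reach 70, so (d) meets the standard; on (e) the weight is 86 less the opposing 13 gives net 73, ≥ 70, so (e) meets the standard.
  Stage II.1 carried; the burden shifts to the licensee.
At Stage II.2 the licensee must meet the balance of probabilities (weight is at least 51): on (f) the weight is 70 less the opposing 19 gives net 51, ≥ 51, so (f) meets the standard; on (g) the weight is 74 less the opposing 34 gives net 40, which does not reach 51, so (g) does not meet the standard.
  Not every element is met, so the licensee fails to carry Stage II.2.
The complainant prevails on this issue.
— Issue III —
Stage III.1 — burden on complainant; standard: a preponderance (weight exceeds 48).
    (h): 77 − 25 = 52 > 48 [met]
  Stage III.1 is satisfied; the onus moves to the licensee.
Stage III.2 — burden on licensee; standard: a preponderance (weight exceeds 48).
    (i): 78 − 21 = 57 > 48 [met]
  Stage III.2 carried; the final stage is satisfied.
All stages carried — the licensee prevails on this issue.
Per-issue: Issue I → licensee; Issue II → complainant; Issue III → licensee. The complainant must prevail on at least one issue; overall, the complainant prevails.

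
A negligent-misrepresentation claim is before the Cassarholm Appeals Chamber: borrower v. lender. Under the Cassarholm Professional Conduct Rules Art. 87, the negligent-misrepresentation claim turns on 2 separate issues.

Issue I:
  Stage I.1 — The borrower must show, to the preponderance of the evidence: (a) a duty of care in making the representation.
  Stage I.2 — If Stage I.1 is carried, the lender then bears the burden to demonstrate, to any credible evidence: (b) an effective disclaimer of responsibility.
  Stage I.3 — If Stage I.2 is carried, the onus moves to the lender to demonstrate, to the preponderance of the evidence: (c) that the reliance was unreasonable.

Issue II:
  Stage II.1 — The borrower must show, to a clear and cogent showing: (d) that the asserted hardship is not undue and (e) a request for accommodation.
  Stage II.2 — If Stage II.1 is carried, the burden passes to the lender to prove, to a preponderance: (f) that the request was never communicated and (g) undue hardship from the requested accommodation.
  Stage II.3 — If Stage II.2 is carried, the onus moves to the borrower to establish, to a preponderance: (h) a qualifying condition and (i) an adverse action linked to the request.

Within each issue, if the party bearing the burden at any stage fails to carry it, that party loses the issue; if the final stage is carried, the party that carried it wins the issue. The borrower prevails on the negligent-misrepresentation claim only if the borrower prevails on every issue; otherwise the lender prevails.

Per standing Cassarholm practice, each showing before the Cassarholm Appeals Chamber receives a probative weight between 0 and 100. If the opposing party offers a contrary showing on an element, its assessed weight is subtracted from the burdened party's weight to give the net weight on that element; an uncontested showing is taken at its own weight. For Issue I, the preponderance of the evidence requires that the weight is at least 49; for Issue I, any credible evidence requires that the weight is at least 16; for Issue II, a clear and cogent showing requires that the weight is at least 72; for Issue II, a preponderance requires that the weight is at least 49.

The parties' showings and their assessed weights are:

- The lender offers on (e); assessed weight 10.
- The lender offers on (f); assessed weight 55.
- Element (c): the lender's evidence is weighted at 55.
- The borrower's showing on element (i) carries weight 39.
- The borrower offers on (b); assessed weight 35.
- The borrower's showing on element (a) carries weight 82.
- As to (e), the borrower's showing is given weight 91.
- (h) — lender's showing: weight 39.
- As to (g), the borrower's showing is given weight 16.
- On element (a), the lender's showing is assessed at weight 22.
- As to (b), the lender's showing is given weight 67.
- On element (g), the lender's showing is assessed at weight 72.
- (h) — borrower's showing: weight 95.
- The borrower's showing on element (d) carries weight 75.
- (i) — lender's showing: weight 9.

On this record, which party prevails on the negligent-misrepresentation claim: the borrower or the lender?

— Issue I —
At Stage I.1 the borrower must meet the preponderance of the evidence (weight is at least 49): on (a) the weight is 82 less the opposing 22 gives net 60, which does reach 49, so (a) meets the standard.
  Stage I.1 carried; the burden shifts to the lender.
At Stage I.2 the lender must meet any credible evidence (weight is at least 16): on (b) the weight is 67 less the opposing 35 gives net 32, which does reach 16, so (b) meets the standard.
  Stage I.2 is satisfied; the lender continues to bear the burden.
At Stage I.3 the lender must meet the preponderance of the evidence (weight is at least 49): on (c) the weight is 55, which does reach 49, so (c) meets the standard.
  The lender carries the last stage.
With every stage satisfied, the lender prevails on this issue.
— Issue II —
At Stage II.1 the borrower must meet a clear and cogent showing (weight is at least 72): on (d) the weight is 75, ≥ 72, so (d) meets the standard; on (e) the weight is 91 less the opposing 10 gives net 81, which does reach 72, so (e) meets the standard.
  The borrower carries Stage II.1; the lender now bears the burden.
At Stage II.2 the lender must meet a preponderance (weight is at least 49): on (f) the weight is 55, ≥ 49, so (f) meets the standard; on (g) the weight is 72 less the opposing 16 gives net 56, which does reach 49, so (g) meets the standard.
  The lender carries Stage II.2; the borrower now bears the burden.
At Stage II.3 the borrower must meet a preponderance (weight is at least 49): on (h) the weight is 95 less the opposing 39 gives net 56, which does reach 49, so (h) meets the standard; on (i) the weight is 39 less the opposing 9 gives net 30, which does not reach 49, so (i) does not meet the standard.
  Not every element is met, so the borrower fails to carry Stage II.3.
So the lender prevails on this issue.
Per-issue: Issue I → lender; Issue II → lender. The borrower must prevail on every issue; overall, the lender prevails.

lender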